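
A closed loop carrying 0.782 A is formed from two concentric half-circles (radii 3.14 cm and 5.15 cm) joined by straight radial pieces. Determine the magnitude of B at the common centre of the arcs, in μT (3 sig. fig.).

B ≈ 3.05 μT

The radial connectors point toward the centre, so dl × r̂ = 0 and they contribute nothing.
Each semicircle gives μ₀I/(4R): inner arc 7.82×10⁻⁶ T, outer arc 4.77×10⁻⁶ T.
The two arcs carry current in opposite angular senses, so their fields oppose: B = |7.82×10⁻⁶ − 4.77×10⁻⁶| = 3.05×10⁻⁶ T.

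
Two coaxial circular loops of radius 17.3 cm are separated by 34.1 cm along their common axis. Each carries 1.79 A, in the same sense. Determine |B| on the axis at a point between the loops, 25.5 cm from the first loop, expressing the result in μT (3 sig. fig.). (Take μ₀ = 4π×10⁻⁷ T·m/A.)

Each loop contributes B = μ₀IR²/[2(R²+z²)^(3/2)] on the axis, with z measured from that loop.
Loop 1 (z = 0.255 m): B₁ = 1.15×10⁻⁶ T. Loop 2 (z = 0.086 m): B₂ = 4.67×10⁻⁶ T.
The fields add: B = B₁ + B₂ = 5.82×10⁻⁶ T.

B ≈ 5.82 μT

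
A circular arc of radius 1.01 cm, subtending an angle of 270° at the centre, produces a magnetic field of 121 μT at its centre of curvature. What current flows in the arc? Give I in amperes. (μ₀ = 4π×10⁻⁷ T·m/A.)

For a circular arc, B = μ₀Iφ/(4πR) with φ in radians; here φ = 4.712 rad.
So I = 4πRB/(μ₀φ) = 4π × 0.0101 × 1.21×10⁻⁴ / (4π×10⁻⁷ × 4.712) = 2.59 A.

I ≈ 2.59 A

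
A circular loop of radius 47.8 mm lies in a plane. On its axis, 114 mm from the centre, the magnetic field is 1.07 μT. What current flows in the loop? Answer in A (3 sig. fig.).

I ≈ 1.41 A

On the axis of a loop, B = μ₀IR²/[2(R²+z²)^(3/2)], so I = 2B(R²+z²)^(3/2)/(μ₀R²).
R² + z² = 0.002285 + 0.013 = 0.01528 m²; raised to 3/2 gives 1.89×10⁻³ m³.
I = 2 × 1.07×10⁻⁶ × 1.89×10⁻³ / (1.26×10⁻⁶ × 0.002285) = 1.41 A.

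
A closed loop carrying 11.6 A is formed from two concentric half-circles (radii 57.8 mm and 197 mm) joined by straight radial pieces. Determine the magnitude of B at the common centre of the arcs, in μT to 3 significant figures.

The radial connectors point toward the centre, so dl × r̂ = 0 and they contribute nothing.
Each semicircle gives μ₀I/(4R): inner arc 6.30×10⁻⁵ T, outer arc 1.85×10⁻⁵ T.
The two arcs carry current in opposite angular senses, so their fields oppose: B = |6.30×10⁻⁵ − 1.85×10⁻⁵| = 4.46×10⁻⁵ T.

B ≈ 44.6 μT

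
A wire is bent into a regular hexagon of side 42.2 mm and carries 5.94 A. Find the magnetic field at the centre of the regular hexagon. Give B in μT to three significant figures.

B ≈ 97.5 μT

Each side is a finite straight segment at perpendicular distance d = a/(2 tan(π/6)) = 0.03655 m from the centre, with end-angles ±π/6.
One side contributes B₁ = (μ₀I/4πd)·2 sin(π/6) = 1.63×10⁻⁵ T.
All 6 sides add in the same direction: B = 6 × 1.63×10⁻⁵ = 9.75×10⁻⁵ T.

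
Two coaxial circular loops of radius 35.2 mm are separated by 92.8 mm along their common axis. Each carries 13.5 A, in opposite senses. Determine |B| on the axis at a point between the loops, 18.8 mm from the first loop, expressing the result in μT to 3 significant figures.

B ≈ 146 μT

Each loop contributes B = μ₀IR²/[2(R²+z²)^(3/2)] on the axis, with z measured from that loop.
Loop 1 (z = 0.0188 m): B₁ = 1.65×10⁻⁴ T. Loop 2 (z = 0.074 m): B₂ = 1.91×10⁻⁵ T.
The fields oppose: B = |B₁ − B₂| = 1.46×10⁻⁴ T.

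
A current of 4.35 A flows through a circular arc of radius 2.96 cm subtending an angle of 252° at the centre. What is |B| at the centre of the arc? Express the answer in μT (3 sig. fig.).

The Biot–Savart field of a circular arc at its centre is B = μ₀Iφ/(4πR), with φ = 4.398 rad.
B = (4π×10⁻⁷ × 4.35 × 4.398) / (4π × 0.0296) = 6.46×10⁻⁵ T.

B ≈ 64.6 μT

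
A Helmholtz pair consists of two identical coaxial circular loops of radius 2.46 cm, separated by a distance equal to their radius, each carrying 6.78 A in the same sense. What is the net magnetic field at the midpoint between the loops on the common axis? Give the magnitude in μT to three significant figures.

B ≈ 248 μT

Each loop contributes B = μ₀IR²/[2(R²+z²)^(3/2)] on the axis, with z measured from that loop.
Loop 1 (z = 0.0123 m): B₁ = 1.24×10⁻⁴ T. Loop 2 (z = 0.0123 m): B₂ = 1.24×10⁻⁴ T.
The fields add: B = B₁ + B₂ = 2.48×10⁻⁴ T.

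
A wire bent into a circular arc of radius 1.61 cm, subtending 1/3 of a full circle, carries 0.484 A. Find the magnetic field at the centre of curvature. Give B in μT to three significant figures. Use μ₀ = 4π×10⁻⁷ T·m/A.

The Biot–Savart field of a circular arc at its centre is B = μ₀Iφ/(4πR), with φ = 2.094 rad.
B = (4π×10⁻⁷ × 0.484 × 2.094) / (4π × 0.0161) = 6.30×10⁻⁶ T.

B ≈ 6.30 μT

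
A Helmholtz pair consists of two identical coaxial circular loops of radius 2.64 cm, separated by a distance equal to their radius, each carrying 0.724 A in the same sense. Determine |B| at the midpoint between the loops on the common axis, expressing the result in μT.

Each loop contributes B = μ₀IR²/[2(R²+z²)^(3/2)] on the axis, with z measured from that loop.
Loop 1 (z = 0.0132 m): B₁ = 1.23×10⁻⁵ T. Loop 2 (z = 0.0132 m): B₂ = 1.23×10⁻⁵ T.
The fields add: B = B₁ + B₂ = 2.47×10⁻⁵ T.

B ≈ 24.7 μT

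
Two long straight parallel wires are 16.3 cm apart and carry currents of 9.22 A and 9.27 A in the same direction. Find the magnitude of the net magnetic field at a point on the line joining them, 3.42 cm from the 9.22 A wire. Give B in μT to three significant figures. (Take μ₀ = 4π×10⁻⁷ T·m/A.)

B ≈ 39.5 μT

Each long wire gives B = μ₀I/(2πd). Distances are d₁ = 0.0342 m and d₂ = 0.1288 m.
B₁ = 5.39×10⁻⁵ T, B₂ = 1.44×10⁻⁵ T.
Between parallel currents the two contributions point in opposite directions, so they subtract. B = |B₁ − B₂| = |5.39×10⁻⁵ − 1.44×10⁻⁵| = 3.95×10⁻⁵ T.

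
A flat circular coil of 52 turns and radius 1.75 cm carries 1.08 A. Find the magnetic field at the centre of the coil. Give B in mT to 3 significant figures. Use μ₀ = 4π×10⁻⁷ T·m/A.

B ≈ 2.02 mT

For an N-turn flat coil, B = Nμ₀I/(2R) with R = 0.0175 m.
B = 52 × 3.88×10⁻⁵ T = 2.02×10⁻³ T.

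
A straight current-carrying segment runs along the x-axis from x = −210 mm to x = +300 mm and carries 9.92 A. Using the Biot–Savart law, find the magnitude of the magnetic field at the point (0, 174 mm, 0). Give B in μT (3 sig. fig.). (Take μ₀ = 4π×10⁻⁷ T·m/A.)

For a finite straight segment, B = (μ₀I/4πd)(sinθ₁ + sinθ₂), where θ₁, θ₂ are the angles from the perpendicular to each end.
The perpendicular distance is d = 0.174 m; the end-offsets along the wire are a = 0.21 m and b = 0.3 m.
sinθ₁ = 0.21/√(0.21²+0.174²) = 0.7700; sinθ₂ = 0.3/√(0.3²+0.174²) = 0.8650.
B = (4π×10⁻⁷ × 9.92) / (4π × 0.174) × (0.7700 + 0.8650) = 9.32×10⁻⁶ T.

B ≈ 9.32 μT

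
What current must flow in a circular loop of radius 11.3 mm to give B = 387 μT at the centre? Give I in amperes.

At the centre of a circular loop B = μ₀I/(2R), so I = 2RB/μ₀.
With R = 0.0113 m, I = 2 × 0.0113 × 3.87×10⁻⁴ / (4π×10⁻⁷) = 6.96 A.

I ≈ 6.96 A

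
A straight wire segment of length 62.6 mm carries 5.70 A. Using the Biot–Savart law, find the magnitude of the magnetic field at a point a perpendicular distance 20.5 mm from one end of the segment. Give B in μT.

For a finite straight segment, B = (μ₀I/4πd)(sinθ₁ + sinθ₂), where θ₁, θ₂ are the angles from the perpendicular to each end.
The perpendicular foot is at one end, so the two end-offsets along the wire are 0 and L = 0.0626 m.
sinθ₁ = 0/√(0²+0.0205²) = 0.0000; sinθ₂ = 0.0626/√(0.0626²+0.0205²) = 0.9503.
B = (4π×10⁻⁷ × 5.70) / (4π × 0.0205) × (0.0000 + 0.9503) = 2.64×10⁻⁵ T.

B ≈ 26.4 μT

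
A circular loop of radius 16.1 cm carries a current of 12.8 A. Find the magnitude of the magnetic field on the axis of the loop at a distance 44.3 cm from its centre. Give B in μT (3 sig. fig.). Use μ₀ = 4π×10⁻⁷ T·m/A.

B ≈ 1.99 μT

On the axis of a circular loop, B = μ₀IR² / [2(R²+z²)^(3/2)].
R² + z² = (0.161)² + (0.443)² = 0.2222 m², and (R²+z²)^(3/2) = 0.105 m³.
B = (4π×10⁻⁷ × 12.8 × 0.02592) / (2 × 0.105) = 1.99×10⁻⁶ T.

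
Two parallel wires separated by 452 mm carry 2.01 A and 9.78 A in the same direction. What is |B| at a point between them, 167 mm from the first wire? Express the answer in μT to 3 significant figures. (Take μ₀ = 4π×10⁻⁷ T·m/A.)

B ≈ 4.46 μT

Each long wire gives B = μ₀I/(2πd). Distances are d₁ = 0.167 m and d₂ = 0.285 m.
B₁ = 2.41×10⁻⁶ T, B₂ = 6.86×10⁻⁶ T.
Between parallel currents the two contributions point in opposite directions, so they subtract. B = |B₁ − B₂| = |2.41×10⁻⁶ − 6.86×10⁻⁶| = 4.46×10⁻⁶ T.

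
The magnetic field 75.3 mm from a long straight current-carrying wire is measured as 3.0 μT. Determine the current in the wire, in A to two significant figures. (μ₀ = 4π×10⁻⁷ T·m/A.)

For a long straight wire B = μ₀I/(2πd), so I = 2πdB/μ₀.
I = 2π × 0.0753 × 3.00×10⁻⁶ / (4π×10⁻⁷) = 1.13 A.

I ≈ 1.1 A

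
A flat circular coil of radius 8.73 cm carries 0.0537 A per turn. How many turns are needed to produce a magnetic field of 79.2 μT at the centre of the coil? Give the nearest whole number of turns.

For an N-turn coil, B = Nμ₀I/(2R). A single turn gives B₁ = 3.86×10⁻⁷ T with R = 0.0873 m.
N = B/B₁ = 7.92×10⁻⁵ / 3.86×10⁻⁷ = 204.92.

N = 205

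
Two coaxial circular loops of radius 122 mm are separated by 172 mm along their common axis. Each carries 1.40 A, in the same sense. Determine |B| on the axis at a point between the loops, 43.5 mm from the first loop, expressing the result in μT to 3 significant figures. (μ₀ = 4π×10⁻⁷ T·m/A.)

B ≈ 8.38 μT

Each loop contributes B = μ₀IR²/[2(R²+z²)^(3/2)] on the axis, with z measured from that loop.
Loop 1 (z = 0.0435 m): B₁ = 6.03×10⁻⁶ T. Loop 2 (z = 0.1285 m): B₂ = 2.35×10⁻⁶ T.
The fields add: B = B₁ + B₂ = 8.38×10⁻⁶ T.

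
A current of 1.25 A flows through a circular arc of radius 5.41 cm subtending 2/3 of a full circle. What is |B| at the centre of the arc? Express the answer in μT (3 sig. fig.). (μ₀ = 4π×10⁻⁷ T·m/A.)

The Biot–Savart field of a circular arc at its centre is B = μ₀Iφ/(4πR), with φ = 4.189 rad.
B = (4π×10⁻⁷ × 1.25 × 4.189) / (4π × 0.0541) = 9.68×10⁻⁶ T.

B ≈ 9.68 μT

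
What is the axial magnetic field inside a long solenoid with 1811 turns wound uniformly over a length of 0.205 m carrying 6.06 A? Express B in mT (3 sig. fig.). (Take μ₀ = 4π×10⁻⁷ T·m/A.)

Inside a long solenoid, B = μ₀nI with n = 8834 turns/m.
B = 4π×10⁻⁷ × 8834 × 6.06 = 6.73×10⁻² T.

B ≈ 67.3 mT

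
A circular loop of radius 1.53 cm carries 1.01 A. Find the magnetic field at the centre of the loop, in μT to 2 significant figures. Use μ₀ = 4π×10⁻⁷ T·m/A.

B ≈ 41 μT

At the centre of a circular loop the Biot–Savart law gives B = μ₀I/(2R).
B = (4π×10⁻⁷ × 1.01) / (2 × 0.0153) = 4.15×10⁻⁵ T.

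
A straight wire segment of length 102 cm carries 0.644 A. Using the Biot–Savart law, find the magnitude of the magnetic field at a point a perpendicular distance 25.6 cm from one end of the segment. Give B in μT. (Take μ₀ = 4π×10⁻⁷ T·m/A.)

B ≈ 0.244 μT

For a finite straight segment, B = (μ₀I/4πd)(sinθ₁ + sinθ₂), where θ₁, θ₂ are the angles from the perpendicular to each end.
The perpendicular foot is at one end, so the two end-offsets along the wire are 0 and L = 1.02 m.
sinθ₁ = 0/√(0²+0.256²) = 0.0000; sinθ₂ = 1.02/√(1.02²+0.256²) = 0.9699.
B = (4π×10⁻⁷ × 0.644) / (4π × 0.256) × (0.0000 + 0.9699) = 2.44×10⁻⁷ T.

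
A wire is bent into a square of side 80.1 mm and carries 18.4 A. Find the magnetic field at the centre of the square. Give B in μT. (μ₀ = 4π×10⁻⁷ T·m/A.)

B ≈ 260 μT

Each side is a finite straight segment at perpendicular distance d = a/(2 tan(π/4)) = 0.04005 m from the centre, with end-angles ±π/4.
One side contributes B₁ = (μ₀I/4πd)·2 sin(π/4) = 6.50×10⁻⁵ T.
All 4 sides add in the same direction: B = 4 × 6.50×10⁻⁵ = 2.60×10⁻⁴ T.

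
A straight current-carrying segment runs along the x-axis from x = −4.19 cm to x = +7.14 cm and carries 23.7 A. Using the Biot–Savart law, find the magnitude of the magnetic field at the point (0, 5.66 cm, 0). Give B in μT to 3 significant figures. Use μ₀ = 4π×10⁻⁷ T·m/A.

B ≈ 57.7 μT

For a finite straight segment, B = (μ₀I/4πd)(sinθ₁ + sinθ₂), where θ₁, θ₂ are the angles from the perpendicular to each end.
The perpendicular distance is d = 0.0566 m; the end-offsets along the wire are a = 0.0419 m and b = 0.0714 m.
sinθ₁ = 0.0419/√(0.0419²+0.0566²) = 0.5950; sinθ₂ = 0.0714/√(0.0714²+0.0566²) = 0.7836.
B = (4π×10⁻⁷ × 23.7) / (4π × 0.0566) × (0.5950 + 0.7836) = 5.77×10⁻⁵ T.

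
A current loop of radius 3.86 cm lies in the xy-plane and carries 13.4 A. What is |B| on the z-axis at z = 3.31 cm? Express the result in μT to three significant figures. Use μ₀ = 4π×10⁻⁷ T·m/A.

B ≈ 95.4 μT

On the axis of a circular loop, B = μ₀IR² / [2(R²+z²)^(3/2)].
R² + z² = (0.0386)² + (0.0331)² = 0.002586 m², and (R²+z²)^(3/2) = 1.31×10⁻⁴ m³.
B = (4π×10⁻⁷ × 13.4 × 0.00149) / (2 × 1.31×10⁻⁴) = 9.54×10⁻⁵ T.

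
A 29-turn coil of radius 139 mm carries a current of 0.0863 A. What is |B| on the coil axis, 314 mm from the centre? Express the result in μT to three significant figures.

B ≈ 0.750 μT

For an N-turn flat coil, B = Nμ₀IR²/[2(R²+z²)^(3/2)] with R = 0.139 m, z = 0.314 m.
B = 29 × 2.59×10⁻⁸ T = 7.50×10⁻⁷ T.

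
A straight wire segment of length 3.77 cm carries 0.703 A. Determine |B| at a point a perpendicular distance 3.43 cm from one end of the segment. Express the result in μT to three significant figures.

For a finite straight segment, B = (μ₀I/4πd)(sinθ₁ + sinθ₂), where θ₁, θ₂ are the angles from the perpendicular to each end.
The perpendicular foot is at one end, so the two end-offsets along the wire are 0 and L = 0.0377 m.
sinθ₁ = 0/√(0²+0.0343²) = 0.0000; sinθ₂ = 0.0377/√(0.0377²+0.0343²) = 0.7397.
B = (4π×10⁻⁷ × 0.703) / (4π × 0.0343) × (0.0000 + 0.7397) = 1.52×10⁻⁶ T.

B ≈ 1.52 μT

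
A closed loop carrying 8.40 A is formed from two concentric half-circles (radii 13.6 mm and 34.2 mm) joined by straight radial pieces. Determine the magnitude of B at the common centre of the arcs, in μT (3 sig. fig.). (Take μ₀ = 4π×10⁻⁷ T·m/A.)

The radial connectors point toward the centre, so dl × r̂ = 0 and they contribute nothing.
Each semicircle gives μ₀I/(4R): inner arc 1.94×10⁻⁴ T, outer arc 7.72×10⁻⁵ T.
The two arcs carry current in opposite angular senses, so their fields oppose: B = |1.94×10⁻⁴ − 7.72×10⁻⁵| = 1.17×10⁻⁴ T.

B ≈ 117 μT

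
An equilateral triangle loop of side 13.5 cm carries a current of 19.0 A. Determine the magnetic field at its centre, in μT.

Each side is a finite straight segment at perpendicular distance d = a/(2 tan(π/3)) = 0.03897 m from the centre, with end-angles ±π/3.
One side contributes B₁ = (μ₀I/4πd)·2 sin(π/3) = 8.44×10⁻⁵ T.
All 3 sides add in the same direction: B = 3 × 8.44×10⁻⁵ = 2.53×10⁻⁴ T.

B ≈ 253 μT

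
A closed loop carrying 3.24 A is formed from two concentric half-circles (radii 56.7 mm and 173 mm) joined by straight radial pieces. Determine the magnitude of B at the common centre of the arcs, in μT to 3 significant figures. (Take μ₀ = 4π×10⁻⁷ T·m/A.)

The radial connectors point toward the centre, so dl × r̂ = 0 and they contribute nothing.
Each semicircle gives μ₀I/(4R): inner arc 1.80×10⁻⁵ T, outer arc 5.88×10⁻⁶ T.
The two arcs carry current in opposite angular senses, so their fields oppose: B = |1.80×10⁻⁵ − 5.88×10⁻⁶| = 1.21×10⁻⁵ T.

B ≈ 12.1 μT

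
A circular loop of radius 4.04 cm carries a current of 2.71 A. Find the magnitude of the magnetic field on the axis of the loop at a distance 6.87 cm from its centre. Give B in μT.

On the axis of a circular loop, B = μ₀IR² / [2(R²+z²)^(3/2)].
R² + z² = (0.0404)² + (0.0687)² = 0.006352 m², and (R²+z²)^(3/2) = 5.06×10⁻⁴ m³.
B = (4π×10⁻⁷ × 2.71 × 0.001632) / (2 × 5.06×10⁻⁴) = 5.49×10⁻⁶ T.

B ≈ 5.49 μT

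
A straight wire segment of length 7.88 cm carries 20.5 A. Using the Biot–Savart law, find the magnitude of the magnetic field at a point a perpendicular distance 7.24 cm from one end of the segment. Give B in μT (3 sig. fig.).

B ≈ 20.9 μT

For a finite straight segment, B = (μ₀I/4πd)(sinθ₁ + sinθ₂), where θ₁, θ₂ are the angles from the perpendicular to each end.
The perpendicular foot is at one end, so the two end-offsets along the wire are 0 and L = 0.0788 m.
sinθ₁ = 0/√(0²+0.0724²) = 0.0000; sinθ₂ = 0.0788/√(0.0788²+0.0724²) = 0.7364.
B = (4π×10⁻⁷ × 20.5) / (4π × 0.0724) × (0.0000 + 0.7364) = 2.09×10⁻⁵ T.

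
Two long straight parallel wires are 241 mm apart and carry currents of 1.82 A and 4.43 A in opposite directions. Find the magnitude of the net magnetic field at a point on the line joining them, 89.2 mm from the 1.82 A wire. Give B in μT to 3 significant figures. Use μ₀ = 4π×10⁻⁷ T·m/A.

Each long wire gives B = μ₀I/(2πd). Distances are d₁ = 0.0892 m and d₂ = 0.1518 m.
B₁ = 4.08×10⁻⁶ T, B₂ = 5.84×10⁻⁶ T.
Between antiparallel currents both contributions point the same way, so they add. B = B₁ + B₂ = 4.08×10⁻⁶ + 5.84×10⁻⁶ = 9.92×10⁻⁶ T.

B ≈ 9.92 μT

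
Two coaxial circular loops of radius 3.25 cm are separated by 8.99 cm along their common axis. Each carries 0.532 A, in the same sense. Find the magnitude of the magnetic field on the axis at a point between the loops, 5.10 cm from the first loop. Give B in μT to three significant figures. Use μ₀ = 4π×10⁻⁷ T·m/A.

B ≈ 4.31 μT

Each loop contributes B = μ₀IR²/[2(R²+z²)^(3/2)] on the axis, with z measured from that loop.
Loop 1 (z = 0.051 m): B₁ = 1.60×10⁻⁶ T. Loop 2 (z = 0.0389 m): B₂ = 2.71×10⁻⁶ T.
The fields add: B = B₁ + B₂ = 4.31×10⁻⁶ T.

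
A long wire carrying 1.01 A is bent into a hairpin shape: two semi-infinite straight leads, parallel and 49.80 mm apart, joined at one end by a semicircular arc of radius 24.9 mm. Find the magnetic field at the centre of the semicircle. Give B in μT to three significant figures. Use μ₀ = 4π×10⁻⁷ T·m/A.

B ≈ 20.9 μT

The semicircular arc contributes B_arc = μ₀I·π/(4πR) = μ₀I/(4R) = 1.27×10⁻⁵ T.
Each semi-infinite lead is at perpendicular distance R = 0.0249 m from the centre, with the perpendicular foot at its near end, so it contributes μ₀I/(4πR); both point the same way, together 8.11×10⁻⁶ T.
Arc and leads all point the same direction: B = 1.27×10⁻⁵ + 8.11×10⁻⁶ = 2.09×10⁻⁵ T.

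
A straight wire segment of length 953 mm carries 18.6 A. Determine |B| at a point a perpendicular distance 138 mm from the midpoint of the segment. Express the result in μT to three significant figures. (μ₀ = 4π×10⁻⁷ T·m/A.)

B ≈ 25.9 μT

For a finite straight segment, B = (μ₀I/4πd)(sinθ₁ + sinθ₂), where θ₁, θ₂ are the angles from the perpendicular to each end.
The perpendicular from the point meets the wire at its midpoint, so each end is L/2 = 0.4765 m away along the wire.
sinθ₁ = 0.4765/√(0.4765²+0.138²) = 0.9605; sinθ₂ = 0.4765/√(0.4765²+0.138²) = 0.9605.
B = (4π×10⁻⁷ × 18.6) / (4π × 0.138) × (0.9605 + 0.9605) = 2.59×10⁻⁵ T.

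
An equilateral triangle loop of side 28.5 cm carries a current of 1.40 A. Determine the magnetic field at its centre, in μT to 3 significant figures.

B ≈ 8.84 μT

Each side is a finite straight segment at perpendicular distance d = a/(2 tan(π/3)) = 0.08227 m from the centre, with end-angles ±π/3.
One side contributes B₁ = (μ₀I/4πd)·2 sin(π/3) = 2.95×10⁻⁶ T.
All 3 sides add in the same direction: B = 3 × 2.95×10⁻⁶ = 8.84×10⁻⁶ T.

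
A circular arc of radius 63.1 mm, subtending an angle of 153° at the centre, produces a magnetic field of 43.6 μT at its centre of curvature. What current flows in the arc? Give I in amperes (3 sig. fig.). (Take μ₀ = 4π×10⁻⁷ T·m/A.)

I ≈ 10.3 A

For a circular arc, B = μ₀Iφ/(4πR) with φ in radians; here φ = 2.67 rad.
So I = 4πRB/(μ₀φ) = 4π × 0.0631 × 4.36×10⁻⁵ / (4π×10⁻⁷ × 2.67) = 10.3 A.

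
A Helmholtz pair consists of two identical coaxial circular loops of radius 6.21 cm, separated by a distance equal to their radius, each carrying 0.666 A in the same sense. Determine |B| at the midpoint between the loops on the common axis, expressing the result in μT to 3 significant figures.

B ≈ 9.64 μT

Each loop contributes B = μ₀IR²/[2(R²+z²)^(3/2)] on the axis, with z measured from that loop.
Loop 1 (z = 0.03105 m): B₁ = 4.82×10⁻⁶ T. Loop 2 (z = 0.03105 m): B₂ = 4.82×10⁻⁶ T.
The fields add: B = B₁ + B₂ = 9.64×10⁻⁶ T.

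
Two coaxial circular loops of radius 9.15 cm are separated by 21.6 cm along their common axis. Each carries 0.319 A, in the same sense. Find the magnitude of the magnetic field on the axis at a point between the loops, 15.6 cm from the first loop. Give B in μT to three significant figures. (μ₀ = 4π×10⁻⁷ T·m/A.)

Each loop contributes B = μ₀IR²/[2(R²+z²)^(3/2)] on the axis, with z measured from that loop.
Loop 1 (z = 0.156 m): B₁ = 2.84×10⁻⁷ T. Loop 2 (z = 0.06 m): B₂ = 1.28×10⁻⁶ T.
The fields add: B = B₁ + B₂ = 1.56×10⁻⁶ T.

B ≈ 1.56 μT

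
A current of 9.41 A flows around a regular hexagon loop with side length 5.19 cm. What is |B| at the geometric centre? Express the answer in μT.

B ≈ 126 μT

Each side is a finite straight segment at perpendicular distance d = a/(2 tan(π/6)) = 0.04495 m from the centre, with end-angles ±π/6.
One side contributes B₁ = (μ₀I/4πd)·2 sin(π/6) = 2.09×10⁻⁵ T.
All 6 sides add in the same direction: B = 6 × 2.09×10⁻⁵ = 1.26×10⁻⁴ T.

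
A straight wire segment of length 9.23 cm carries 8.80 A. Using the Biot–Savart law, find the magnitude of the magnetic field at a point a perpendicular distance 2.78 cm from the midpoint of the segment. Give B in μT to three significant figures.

B ≈ 54.2 μT

For a finite straight segment, B = (μ₀I/4πd)(sinθ₁ + sinθ₂), where θ₁, θ₂ are the angles from the perpendicular to each end.
The perpendicular from the point meets the wire at its midpoint, so each end is L/2 = 0.04615 m away along the wire.
sinθ₁ = 0.04615/√(0.04615²+0.0278²) = 0.8566; sinθ₂ = 0.04615/√(0.04615²+0.0278²) = 0.8566.
B = (4π×10⁻⁷ × 8.80) / (4π × 0.0278) × (0.8566 + 0.8566) = 5.42×10⁻⁵ T.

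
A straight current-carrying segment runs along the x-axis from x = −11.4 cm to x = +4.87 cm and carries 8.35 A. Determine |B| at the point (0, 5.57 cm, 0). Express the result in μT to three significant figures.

For a finite straight segment, B = (μ₀I/4πd)(sinθ₁ + sinθ₂), where θ₁, θ₂ are the angles from the perpendicular to each end.
The perpendicular distance is d = 0.0557 m; the end-offsets along the wire are a = 0.114 m and b = 0.0487 m.
sinθ₁ = 0.114/√(0.114²+0.0557²) = 0.8985; sinθ₂ = 0.0487/√(0.0487²+0.0557²) = 0.6582.
B = (4π×10⁻⁷ × 8.35) / (4π × 0.0557) × (0.8985 + 0.6582) = 2.33×10⁻⁵ T.

B ≈ 23.3 μT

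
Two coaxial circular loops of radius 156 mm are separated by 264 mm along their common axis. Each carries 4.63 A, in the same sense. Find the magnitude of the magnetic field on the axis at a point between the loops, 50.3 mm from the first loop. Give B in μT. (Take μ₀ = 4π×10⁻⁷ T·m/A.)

B ≈ 19.9 μT

Each loop contributes B = μ₀IR²/[2(R²+z²)^(3/2)] on the axis, with z measured from that loop.
Loop 1 (z = 0.0503 m): B₁ = 1.61×10⁻⁵ T. Loop 2 (z = 0.2137 m): B₂ = 3.82×10⁻⁶ T.
The fields add: B = B₁ + B₂ = 1.99×10⁻⁵ T.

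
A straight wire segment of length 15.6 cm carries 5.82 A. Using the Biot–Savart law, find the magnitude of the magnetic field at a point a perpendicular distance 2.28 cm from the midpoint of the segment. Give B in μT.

B ≈ 49.0 μT

For a finite straight segment, B = (μ₀I/4πd)(sinθ₁ + sinθ₂), where θ₁, θ₂ are the angles from the perpendicular to each end.
The perpendicular from the point meets the wire at its midpoint, so each end is L/2 = 0.078 m away along the wire.
sinθ₁ = 0.078/√(0.078²+0.0228²) = 0.9598; sinθ₂ = 0.078/√(0.078²+0.0228²) = 0.9598.
B = (4π×10⁻⁷ × 5.82) / (4π × 0.0228) × (0.9598 + 0.9598) = 4.90×10⁻⁵ T.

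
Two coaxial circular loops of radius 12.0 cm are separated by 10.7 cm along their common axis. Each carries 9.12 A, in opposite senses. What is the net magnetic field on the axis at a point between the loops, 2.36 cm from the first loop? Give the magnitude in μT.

B ≈ 18.7 μT

Each loop contributes B = μ₀IR²/[2(R²+z²)^(3/2)] on the axis, with z measured from that loop.
Loop 1 (z = 0.0236 m): B₁ = 4.51×10⁻⁵ T. Loop 2 (z = 0.0834 m): B₂ = 2.64×10⁻⁵ T.
The fields oppose: B = |B₁ − B₂| = 1.87×10⁻⁵ T.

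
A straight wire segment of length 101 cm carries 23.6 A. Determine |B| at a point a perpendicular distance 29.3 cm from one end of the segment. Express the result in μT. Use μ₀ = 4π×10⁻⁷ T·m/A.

B ≈ 7.74 μT

For a finite straight segment, B = (μ₀I/4πd)(sinθ₁ + sinθ₂), where θ₁, θ₂ are the angles from the perpendicular to each end.
The perpendicular foot is at one end, so the two end-offsets along the wire are 0 and L = 1.01 m.
sinθ₁ = 0/√(0²+0.293²) = 0.0000; sinθ₂ = 1.01/√(1.01²+0.293²) = 0.9604.
B = (4π×10⁻⁷ × 23.6) / (4π × 0.293) × (0.0000 + 0.9604) = 7.74×10⁻⁶ T.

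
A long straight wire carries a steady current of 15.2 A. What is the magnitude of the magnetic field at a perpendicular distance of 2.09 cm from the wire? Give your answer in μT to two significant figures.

For an infinitely long straight wire, B = μ₀I/(2πd).
B = (4π×10⁻⁷ × 15.2) / (2π × 0.0209) = 1.45×10⁻⁴ T.

B ≈ 150 μT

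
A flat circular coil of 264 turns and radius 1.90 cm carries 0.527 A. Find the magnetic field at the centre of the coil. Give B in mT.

For an N-turn flat coil, B = Nμ₀I/(2R) with R = 0.019 m.
B = 264 × 1.74×10⁻⁵ T = 4.60×10⁻³ T.

B ≈ 4.60 mT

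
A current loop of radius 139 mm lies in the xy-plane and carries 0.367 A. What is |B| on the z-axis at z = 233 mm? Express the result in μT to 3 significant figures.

B ≈ 0.223 μT

On the axis of a circular loop, B = μ₀IR² / [2(R²+z²)^(3/2)].
R² + z² = (0.139)² + (0.233)² = 0.07361 m², and (R²+z²)^(3/2) = 2.00×10⁻² m³.
B = (4π×10⁻⁷ × 0.367 × 0.01932) / (2 × 2.00×10⁻²) = 2.23×10⁻⁷ T.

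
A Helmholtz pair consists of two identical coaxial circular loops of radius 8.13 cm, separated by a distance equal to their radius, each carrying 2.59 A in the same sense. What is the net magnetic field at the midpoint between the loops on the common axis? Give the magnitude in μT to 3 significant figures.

B ≈ 28.6 μT

Each loop contributes B = μ₀IR²/[2(R²+z²)^(3/2)] on the axis, with z measured from that loop.
Loop 1 (z = 0.04065 m): B₁ = 1.43×10⁻⁵ T. Loop 2 (z = 0.04065 m): B₂ = 1.43×10⁻⁵ T.
The fields add: B = B₁ + B₂ = 2.86×10⁻⁵ T.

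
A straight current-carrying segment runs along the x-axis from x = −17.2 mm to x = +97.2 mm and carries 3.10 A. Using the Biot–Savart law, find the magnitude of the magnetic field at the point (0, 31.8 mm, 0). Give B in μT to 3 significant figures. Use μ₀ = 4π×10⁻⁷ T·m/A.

For a finite straight segment, B = (μ₀I/4πd)(sinθ₁ + sinθ₂), where θ₁, θ₂ are the angles from the perpendicular to each end.
The perpendicular distance is d = 0.0318 m; the end-offsets along the wire are a = 0.0172 m and b = 0.0972 m.
sinθ₁ = 0.0172/√(0.0172²+0.0318²) = 0.4757; sinθ₂ = 0.0972/√(0.0972²+0.0318²) = 0.9504.
B = (4π×10⁻⁷ × 3.10) / (4π × 0.0318) × (0.4757 + 0.9504) = 1.39×10⁻⁵ T.

B ≈ 13.9 μT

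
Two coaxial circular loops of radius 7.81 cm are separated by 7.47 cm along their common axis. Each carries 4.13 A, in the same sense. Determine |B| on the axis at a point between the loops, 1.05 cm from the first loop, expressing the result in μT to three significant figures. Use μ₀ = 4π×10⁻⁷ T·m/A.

B ≈ 47.7 μT

Each loop contributes B = μ₀IR²/[2(R²+z²)^(3/2)] on the axis, with z measured from that loop.
Loop 1 (z = 0.0105 m): B₁ = 3.23×10⁻⁵ T. Loop 2 (z = 0.0642 m): B₂ = 1.53×10⁻⁵ T.
The fields add: B = B₁ + B₂ = 4.77×10⁻⁵ T.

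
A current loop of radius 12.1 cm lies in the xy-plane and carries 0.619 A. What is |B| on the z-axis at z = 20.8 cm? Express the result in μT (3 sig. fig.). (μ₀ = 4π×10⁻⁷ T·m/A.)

B ≈ 0.409 μT

On the axis of a circular loop, B = μ₀IR² / [2(R²+z²)^(3/2)].
R² + z² = (0.121)² + (0.208)² = 0.05791 m², and (R²+z²)^(3/2) = 1.39×10⁻² m³.
B = (4π×10⁻⁷ × 0.619 × 0.01464) / (2 × 1.39×10⁻²) = 4.09×10⁻⁷ T.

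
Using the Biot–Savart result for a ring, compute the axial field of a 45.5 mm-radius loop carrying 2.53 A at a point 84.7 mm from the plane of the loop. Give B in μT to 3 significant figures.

On the axis of a circular loop, B = μ₀IR² / [2(R²+z²)^(3/2)].
R² + z² = (0.0455)² + (0.0847)² = 0.009244 m², and (R²+z²)^(3/2) = 8.89×10⁻⁴ m³.
B = (4π×10⁻⁷ × 2.53 × 0.00207) / (2 × 8.89×10⁻⁴) = 3.70×10⁻⁶ T.

B ≈ 3.70 μT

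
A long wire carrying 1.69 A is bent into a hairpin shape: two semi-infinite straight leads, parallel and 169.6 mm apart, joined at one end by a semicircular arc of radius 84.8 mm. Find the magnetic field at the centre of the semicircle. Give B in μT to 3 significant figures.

B ≈ 10.2 μT

The semicircular arc contributes B_arc = μ₀I·π/(4πR) = μ₀I/(4R) = 6.26×10⁻⁶ T.
Each semi-infinite lead is at perpendicular distance R = 0.0848 m from the centre, with the perpendicular foot at its near end, so it contributes μ₀I/(4πR); both point the same way, together 3.99×10⁻⁶ T.
Arc and leads all point the same direction: B = 6.26×10⁻⁶ + 3.99×10⁻⁶ = 1.02×10⁻⁵ T.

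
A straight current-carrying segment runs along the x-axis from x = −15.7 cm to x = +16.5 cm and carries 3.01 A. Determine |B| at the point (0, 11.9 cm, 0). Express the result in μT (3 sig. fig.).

For a finite straight segment, B = (μ₀I/4πd)(sinθ₁ + sinθ₂), where θ₁, θ₂ are the angles from the perpendicular to each end.
The perpendicular distance is d = 0.119 m; the end-offsets along the wire are a = 0.157 m and b = 0.165 m.
sinθ₁ = 0.157/√(0.157²+0.119²) = 0.7969; sinθ₂ = 0.165/√(0.165²+0.119²) = 0.8111.
B = (4π×10⁻⁷ × 3.01) / (4π × 0.119) × (0.7969 + 0.8111) = 4.07×10⁻⁶ T.

B ≈ 4.07 μT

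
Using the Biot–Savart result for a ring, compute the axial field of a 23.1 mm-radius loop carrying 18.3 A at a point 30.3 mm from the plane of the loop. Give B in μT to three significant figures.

B ≈ 111 μT

On the axis of a circular loop, B = μ₀IR² / [2(R²+z²)^(3/2)].
R² + z² = (0.0231)² + (0.0303)² = 0.001452 m², and (R²+z²)^(3/2) = 5.53×10⁻⁵ m³.
B = (4π×10⁻⁷ × 18.3 × 0.0005336) / (2 × 5.53×10⁻⁵) = 1.11×10⁻⁴ T.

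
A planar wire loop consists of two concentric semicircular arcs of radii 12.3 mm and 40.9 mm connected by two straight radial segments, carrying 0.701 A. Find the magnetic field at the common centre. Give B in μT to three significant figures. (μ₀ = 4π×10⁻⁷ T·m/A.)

The radial connectors point toward the centre, so dl × r̂ = 0 and they contribute nothing.
Each semicircle gives μ₀I/(4R): inner arc 1.79×10⁻⁵ T, outer arc 5.38×10⁻⁶ T.
The two arcs carry current in opposite angular senses, so their fields oppose: B = |1.79×10⁻⁵ − 5.38×10⁻⁶| = 1.25×10⁻⁵ T.

B ≈ 12.5 μT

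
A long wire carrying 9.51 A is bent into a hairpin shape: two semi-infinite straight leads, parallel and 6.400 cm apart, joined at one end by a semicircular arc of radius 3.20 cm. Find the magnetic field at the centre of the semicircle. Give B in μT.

The semicircular arc contributes B_arc = μ₀I·π/(4πR) = μ₀I/(4R) = 9.34×10⁻⁵ T.
Each semi-infinite lead is at perpendicular distance R = 0.032 m from the centre, with the perpendicular foot at its near end, so it contributes μ₀I/(4πR); both point the same way, together 5.94×10⁻⁵ T.
Arc and leads all point the same direction: B = 9.34×10⁻⁵ + 5.94×10⁻⁵ = 1.53×10⁻⁴ T.

B ≈ 153 μT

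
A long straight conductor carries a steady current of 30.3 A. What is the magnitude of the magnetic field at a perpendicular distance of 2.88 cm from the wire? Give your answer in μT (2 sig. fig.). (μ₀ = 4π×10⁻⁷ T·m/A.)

For an infinitely long straight wire, B = μ₀I/(2πd).
B = (4π×10⁻⁷ × 30.3) / (2π × 0.0288) = 2.10×10⁻⁴ T.

B ≈ 210 μT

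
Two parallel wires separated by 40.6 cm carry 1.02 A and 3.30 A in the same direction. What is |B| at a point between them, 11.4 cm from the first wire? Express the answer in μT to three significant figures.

B ≈ 0.471 μT

Each long wire gives B = μ₀I/(2πd). Distances are d₁ = 0.114 m and d₂ = 0.292 m.
B₁ = 1.79×10⁻⁶ T, B₂ = 2.26×10⁻⁶ T.
Between parallel currents the two contributions point in opposite directions, so they subtract. B = |B₁ − B₂| = |1.79×10⁻⁶ − 2.26×10⁻⁶| = 4.71×10⁻⁷ T.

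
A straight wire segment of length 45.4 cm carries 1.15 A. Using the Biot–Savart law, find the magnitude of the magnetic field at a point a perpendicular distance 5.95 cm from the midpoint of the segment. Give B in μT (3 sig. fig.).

For a finite straight segment, B = (μ₀I/4πd)(sinθ₁ + sinθ₂), where θ₁, θ₂ are the angles from the perpendicular to each end.
The perpendicular from the point meets the wire at its midpoint, so each end is L/2 = 0.227 m away along the wire.
sinθ₁ = 0.227/√(0.227²+0.0595²) = 0.9673; sinθ₂ = 0.227/√(0.227²+0.0595²) = 0.9673.
B = (4π×10⁻⁷ × 1.15) / (4π × 0.0595) × (0.9673 + 0.9673) = 3.74×10⁻⁶ T.

B ≈ 3.74 μT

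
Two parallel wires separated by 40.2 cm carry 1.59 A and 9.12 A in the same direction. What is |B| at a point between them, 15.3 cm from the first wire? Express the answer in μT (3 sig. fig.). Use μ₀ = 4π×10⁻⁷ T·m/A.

Each long wire gives B = μ₀I/(2πd). Distances are d₁ = 0.153 m and d₂ = 0.249 m.
B₁ = 2.08×10⁻⁶ T, B₂ = 7.33×10⁻⁶ T.
Between parallel currents the two contributions point in opposite directions, so they subtract. B = |B₁ − B₂| = |2.08×10⁻⁶ − 7.33×10⁻⁶| = 5.25×10⁻⁶ T.

B ≈ 5.25 μT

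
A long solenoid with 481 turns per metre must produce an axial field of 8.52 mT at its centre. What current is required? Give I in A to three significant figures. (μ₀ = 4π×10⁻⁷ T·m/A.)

I ≈ 14.1 A

Inside a long solenoid B = μ₀nI with n = 481 m⁻¹, so I = B/(μ₀n).
I = 8.52×10⁻³ / (4π×10⁻⁷ × 481) = 14.1 A.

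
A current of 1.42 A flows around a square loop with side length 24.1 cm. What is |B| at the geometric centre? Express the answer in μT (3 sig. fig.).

B ≈ 6.67 μT

Each side is a finite straight segment at perpendicular distance d = a/(2 tan(π/4)) = 0.1205 m from the centre, with end-angles ±π/4.
One side contributes B₁ = (μ₀I/4πd)·2 sin(π/4) = 1.67×10⁻⁶ T.
All 4 sides add in the same direction: B = 4 × 1.67×10⁻⁶ = 6.67×10⁻⁶ T.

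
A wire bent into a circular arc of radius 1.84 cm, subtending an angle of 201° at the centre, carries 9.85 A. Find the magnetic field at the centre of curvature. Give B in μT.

B ≈ 188 μT

The Biot–Savart field of a circular arc at its centre is B = μ₀Iφ/(4πR), with φ = 3.508 rad.
B = (4π×10⁻⁷ × 9.85 × 3.508) / (4π × 0.0184) = 1.88×10⁻⁴ T.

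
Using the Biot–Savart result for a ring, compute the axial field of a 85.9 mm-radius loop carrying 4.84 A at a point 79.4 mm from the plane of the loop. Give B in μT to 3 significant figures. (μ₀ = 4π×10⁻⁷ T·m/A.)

B ≈ 14.0 μT

On the axis of a circular loop, B = μ₀IR² / [2(R²+z²)^(3/2)].
R² + z² = (0.0859)² + (0.0794)² = 0.01368 m², and (R²+z²)^(3/2) = 1.60×10⁻³ m³.
B = (4π×10⁻⁷ × 4.84 × 0.007379) / (2 × 1.60×10⁻³) = 1.40×10⁻⁵ T.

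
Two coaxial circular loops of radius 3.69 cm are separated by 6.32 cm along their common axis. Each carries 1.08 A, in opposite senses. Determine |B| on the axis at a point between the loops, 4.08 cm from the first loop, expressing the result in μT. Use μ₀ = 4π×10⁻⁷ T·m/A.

B ≈ 5.94 μT

Each loop contributes B = μ₀IR²/[2(R²+z²)^(3/2)] on the axis, with z measured from that loop.
Loop 1 (z = 0.0408 m): B₁ = 5.55×10⁻⁶ T. Loop 2 (z = 0.0224 m): B₂ = 1.15×10⁻⁵ T.
The fields oppose: B = |B₁ − B₂| = 5.94×10⁻⁶ T.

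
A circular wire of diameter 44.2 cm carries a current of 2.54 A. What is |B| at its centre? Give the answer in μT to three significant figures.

B ≈ 7.22 μT

At the centre of a circular loop the Biot–Savart law gives B = μ₀I/(2R) (so R = 0.221 m).
B = (4π×10⁻⁷ × 2.54) / (2 × 0.221) = 7.22×10⁻⁶ T.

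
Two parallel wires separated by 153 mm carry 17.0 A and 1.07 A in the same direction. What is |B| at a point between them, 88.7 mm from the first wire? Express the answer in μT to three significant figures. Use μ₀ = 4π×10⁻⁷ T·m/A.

B ≈ 35.0 μT

Each long wire gives B = μ₀I/(2πd). Distances are d₁ = 0.0887 m and d₂ = 0.0643 m.
B₁ = 3.83×10⁻⁵ T, B₂ = 3.33×10⁻⁶ T.
Between parallel currents the two contributions point in opposite directions, so they subtract. B = |B₁ − B₂| = |3.83×10⁻⁵ − 3.33×10⁻⁶| = 3.50×10⁻⁵ T.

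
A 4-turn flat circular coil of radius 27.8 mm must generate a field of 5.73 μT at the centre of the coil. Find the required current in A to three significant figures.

For an N-turn coil, B = Nμ₀I/(2R) with R = 0.0278 m, so I = 2RB/(Nμ₀) = 2 × 0.0278 × 5.73×10⁻⁶ / (4 × 4π×10⁻⁷) = 6.34×10⁻² A.

I ≈ 0.0634 A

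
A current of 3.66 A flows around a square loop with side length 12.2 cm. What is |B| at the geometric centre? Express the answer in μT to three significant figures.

B ≈ 33.9 μT

Each side is a finite straight segment at perpendicular distance d = a/(2 tan(π/4)) = 0.061 m from the centre, with end-angles ±π/4.
One side contributes B₁ = (μ₀I/4πd)·2 sin(π/4) = 8.49×10⁻⁶ T.
All 4 sides add in the same direction: B = 4 × 8.49×10⁻⁶ = 3.39×10⁻⁵ T.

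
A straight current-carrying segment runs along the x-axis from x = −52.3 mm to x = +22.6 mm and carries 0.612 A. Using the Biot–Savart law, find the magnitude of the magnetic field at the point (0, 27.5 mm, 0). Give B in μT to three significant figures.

B ≈ 3.38 μT

For a finite straight segment, B = (μ₀I/4πd)(sinθ₁ + sinθ₂), where θ₁, θ₂ are the angles from the perpendicular to each end.
The perpendicular distance is d = 0.0275 m; the end-offsets along the wire are a = 0.0523 m and b = 0.0226 m.
sinθ₁ = 0.0523/√(0.0523²+0.0275²) = 0.8851; sinθ₂ = 0.0226/√(0.0226²+0.0275²) = 0.6349.
B = (4π×10⁻⁷ × 0.612) / (4π × 0.0275) × (0.8851 + 0.6349) = 3.38×10⁻⁶ T.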